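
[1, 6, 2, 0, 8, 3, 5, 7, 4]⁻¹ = [3, 0, 2, 5, 8, 6, 1, 7, 4]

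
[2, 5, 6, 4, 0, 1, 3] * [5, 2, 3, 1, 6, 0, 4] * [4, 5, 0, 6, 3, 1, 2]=[6, 4, 3, 2, 1, 0, 5]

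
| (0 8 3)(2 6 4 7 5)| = 15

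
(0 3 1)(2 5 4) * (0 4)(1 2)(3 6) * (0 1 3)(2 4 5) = (0 6)(1 5)(3 4)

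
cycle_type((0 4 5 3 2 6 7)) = 7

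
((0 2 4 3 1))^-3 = (0 4 1 2 3)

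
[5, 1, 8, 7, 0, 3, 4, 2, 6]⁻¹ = [4, 1, 7, 5, 6, 0, 8, 3, 2]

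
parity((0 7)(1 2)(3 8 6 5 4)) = even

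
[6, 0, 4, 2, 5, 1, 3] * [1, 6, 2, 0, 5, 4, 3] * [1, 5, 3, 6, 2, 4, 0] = [6, 5, 4, 3, 2, 0, 1]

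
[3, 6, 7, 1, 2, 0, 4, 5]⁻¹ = [5, 3, 4, 0, 6, 7, 1, 2]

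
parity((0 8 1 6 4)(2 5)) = odd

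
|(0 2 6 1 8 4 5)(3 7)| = 14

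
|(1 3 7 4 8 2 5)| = 7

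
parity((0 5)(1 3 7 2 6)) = odd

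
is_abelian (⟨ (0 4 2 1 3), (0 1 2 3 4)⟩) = no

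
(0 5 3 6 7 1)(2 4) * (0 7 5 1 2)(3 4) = (0 1 7 2 3 6 5 4)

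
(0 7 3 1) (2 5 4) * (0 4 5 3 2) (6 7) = (0 6 7 2 3 1 4) 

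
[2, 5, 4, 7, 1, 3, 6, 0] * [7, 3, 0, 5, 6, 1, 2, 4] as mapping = [0→0, 1→1, 2→6, 3→4, 4→3, 5→5, 6→2, 7→7] 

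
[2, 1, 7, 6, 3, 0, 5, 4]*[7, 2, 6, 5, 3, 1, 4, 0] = [6, 2, 0, 4, 5, 7, 1, 3]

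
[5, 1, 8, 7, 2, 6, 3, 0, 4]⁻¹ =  [7, 1, 4, 6, 8, 0, 5, 3, 2]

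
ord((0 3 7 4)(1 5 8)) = 12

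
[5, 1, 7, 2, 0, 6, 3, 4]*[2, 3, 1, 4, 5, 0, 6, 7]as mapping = [0→0, 1→3, 2→7, 3→1, 4→2, 5→6, 6→4, 7→5]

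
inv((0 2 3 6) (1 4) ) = (0 6 3 2) (1 4) 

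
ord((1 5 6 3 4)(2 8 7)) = 15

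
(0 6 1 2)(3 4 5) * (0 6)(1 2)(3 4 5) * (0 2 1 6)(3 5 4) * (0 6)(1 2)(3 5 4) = (0 1)(2 6)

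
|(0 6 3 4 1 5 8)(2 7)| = 14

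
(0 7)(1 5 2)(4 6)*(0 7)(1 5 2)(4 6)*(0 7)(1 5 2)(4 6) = (0 7)(4 6)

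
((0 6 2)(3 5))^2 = (0 2 6)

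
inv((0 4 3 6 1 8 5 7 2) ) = (0 2 7 5 8 1 6 3 4) 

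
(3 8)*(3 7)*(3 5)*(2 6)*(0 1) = (0 1)(2 6)(3 8 7 5)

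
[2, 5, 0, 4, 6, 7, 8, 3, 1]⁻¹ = [2, 8, 0, 7, 3, 1, 4, 5, 6]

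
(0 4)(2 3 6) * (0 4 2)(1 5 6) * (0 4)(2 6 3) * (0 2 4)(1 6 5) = (0 5 3 6)(2 4)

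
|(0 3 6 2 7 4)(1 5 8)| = 6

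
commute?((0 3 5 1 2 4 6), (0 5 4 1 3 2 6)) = no:(0 3 5 1 2 4 6)*(0 5 4 1 3 2 6) = (0 2 1 6 5 3 4), (0 5 4 1 3 2 6)*(0 3 5 1 2 4 6) = (0 1 5 6 3 4 2)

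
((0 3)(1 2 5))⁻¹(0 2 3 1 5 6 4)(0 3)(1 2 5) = (0 2 1 6 4 3 5)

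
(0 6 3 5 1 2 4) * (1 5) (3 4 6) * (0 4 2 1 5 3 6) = (0 6 2) (3 5) 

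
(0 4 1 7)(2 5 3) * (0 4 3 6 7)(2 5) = (0 3 5 6 7 4 1)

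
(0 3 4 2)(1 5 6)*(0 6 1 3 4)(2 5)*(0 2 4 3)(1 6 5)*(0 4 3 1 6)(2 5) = (0 1 3 5)(4 6)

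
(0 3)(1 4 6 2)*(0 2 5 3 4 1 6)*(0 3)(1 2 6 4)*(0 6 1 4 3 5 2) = (0 4 5 6 2 3 1)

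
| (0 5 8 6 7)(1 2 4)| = 15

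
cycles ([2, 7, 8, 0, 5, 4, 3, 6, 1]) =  (0 2 8 1 7 6 3)(4 5)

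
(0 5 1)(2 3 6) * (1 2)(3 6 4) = (0 5 2 6 1)(3 4)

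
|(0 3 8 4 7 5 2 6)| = 8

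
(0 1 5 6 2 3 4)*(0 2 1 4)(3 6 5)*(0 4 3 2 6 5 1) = (0 3 4 6)(1 2 5)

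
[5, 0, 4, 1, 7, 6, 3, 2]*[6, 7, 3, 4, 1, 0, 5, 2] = [0, 6, 1, 7, 2, 5, 4, 3]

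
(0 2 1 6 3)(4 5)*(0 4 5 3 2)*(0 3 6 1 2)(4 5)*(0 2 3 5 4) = (0 5)(2 3 4 6)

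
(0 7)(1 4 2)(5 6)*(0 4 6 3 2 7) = (1 6 5 3 2)(4 7)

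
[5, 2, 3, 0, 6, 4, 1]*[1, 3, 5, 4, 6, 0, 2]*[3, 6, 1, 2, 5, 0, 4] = [3, 0, 5, 6, 1, 4, 2]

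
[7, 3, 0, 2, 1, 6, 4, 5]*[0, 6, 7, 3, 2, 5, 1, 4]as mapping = [0→4, 1→3, 2→0, 3→7, 4→6, 5→1, 6→2, 7→5]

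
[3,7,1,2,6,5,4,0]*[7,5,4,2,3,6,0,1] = [2,1,5,4,0,6,3,7]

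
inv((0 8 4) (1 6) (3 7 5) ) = (0 4 8) (1 6) (3 5 7) 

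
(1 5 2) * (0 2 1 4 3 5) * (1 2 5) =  (0 5 2 4 3 1)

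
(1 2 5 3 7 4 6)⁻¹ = (1 6 4 7 3 5 2)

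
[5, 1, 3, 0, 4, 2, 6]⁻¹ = [3, 1, 5, 2, 4, 0, 6]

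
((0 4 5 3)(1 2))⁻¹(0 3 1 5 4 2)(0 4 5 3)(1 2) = (0 2 3 5 1 4)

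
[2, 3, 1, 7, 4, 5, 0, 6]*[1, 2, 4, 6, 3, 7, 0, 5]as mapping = [0→4, 1→6, 2→2, 3→5, 4→3, 5→7, 6→1, 7→0]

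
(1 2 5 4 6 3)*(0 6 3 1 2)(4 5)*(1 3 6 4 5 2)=(0 4 6 3 1)(2 5)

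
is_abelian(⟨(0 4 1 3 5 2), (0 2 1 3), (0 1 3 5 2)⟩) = no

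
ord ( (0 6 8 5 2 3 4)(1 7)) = 14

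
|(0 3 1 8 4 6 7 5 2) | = 9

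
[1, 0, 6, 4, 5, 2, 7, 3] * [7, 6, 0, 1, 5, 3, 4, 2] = [6, 7, 4, 5, 3, 0, 2, 1]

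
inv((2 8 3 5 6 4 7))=(2 7 4 6 5 3 8)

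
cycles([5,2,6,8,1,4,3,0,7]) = (0 5 4 1 2 6 3 8 7)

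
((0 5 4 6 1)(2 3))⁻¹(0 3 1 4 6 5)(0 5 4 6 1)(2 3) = (0 6 1 4 5 2)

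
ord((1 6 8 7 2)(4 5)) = 10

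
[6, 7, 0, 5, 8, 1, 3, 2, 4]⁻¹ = [2, 5, 7, 6, 8, 3, 0, 1, 4]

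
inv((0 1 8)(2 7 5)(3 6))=(0 8 1)(2 5 7)(3 6)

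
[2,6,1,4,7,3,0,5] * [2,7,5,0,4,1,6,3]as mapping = [0→5,1→6,2→7,3→4,4→3,5→0,6→2,7→1]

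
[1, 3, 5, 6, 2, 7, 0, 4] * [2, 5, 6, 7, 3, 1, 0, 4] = [5, 7, 1, 0, 6, 4, 2, 3]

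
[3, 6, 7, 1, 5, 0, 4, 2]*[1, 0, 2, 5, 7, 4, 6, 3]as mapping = [0→5, 1→6, 2→3, 3→0, 4→4, 5→1, 6→7, 7→2]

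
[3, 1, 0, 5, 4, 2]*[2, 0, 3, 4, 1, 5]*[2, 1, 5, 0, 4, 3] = [4, 2, 5, 3, 1, 0]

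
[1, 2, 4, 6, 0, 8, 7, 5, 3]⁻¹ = [4, 0, 1, 8, 2, 7, 3, 6, 5]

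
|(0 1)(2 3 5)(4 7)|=6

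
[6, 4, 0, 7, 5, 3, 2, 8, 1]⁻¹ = [2, 8, 6, 5, 1, 4, 0, 3, 7]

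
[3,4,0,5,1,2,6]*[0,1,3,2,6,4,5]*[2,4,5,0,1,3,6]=[5,6,2,1,4,0,3]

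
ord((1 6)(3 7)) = 2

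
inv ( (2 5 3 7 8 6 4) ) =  (2 4 6 8 7 3 5) 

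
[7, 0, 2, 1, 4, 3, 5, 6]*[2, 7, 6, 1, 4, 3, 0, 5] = [5, 2, 6, 7, 4, 1, 3, 0]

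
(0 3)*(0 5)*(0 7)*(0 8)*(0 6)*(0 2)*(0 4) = (0 3 5 7 8 6 2 4)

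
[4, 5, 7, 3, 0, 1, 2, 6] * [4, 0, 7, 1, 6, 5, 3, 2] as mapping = [0→6, 1→5, 2→2, 3→1, 4→4, 5→0, 6→7, 7→3] 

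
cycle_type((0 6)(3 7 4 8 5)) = 2.5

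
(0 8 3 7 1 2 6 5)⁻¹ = (0 5 6 2 1 7 3 8)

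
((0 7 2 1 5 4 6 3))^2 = (0 2 5 6)(1 4 3 7)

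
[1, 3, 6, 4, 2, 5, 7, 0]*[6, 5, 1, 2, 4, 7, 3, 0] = [5, 2, 3, 4, 1, 7, 0, 6]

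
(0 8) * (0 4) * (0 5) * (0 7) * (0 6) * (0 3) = (0 8 4 5 7 6 3)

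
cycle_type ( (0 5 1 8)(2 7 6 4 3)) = 4.5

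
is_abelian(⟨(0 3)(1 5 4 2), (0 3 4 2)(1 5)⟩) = no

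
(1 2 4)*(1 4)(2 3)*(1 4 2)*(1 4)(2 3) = (1 2)(3 4)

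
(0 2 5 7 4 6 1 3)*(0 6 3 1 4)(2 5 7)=(0 5 2 7)(3 6 4)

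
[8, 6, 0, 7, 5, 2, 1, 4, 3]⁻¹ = [2, 6, 5, 8, 7, 4, 1, 3, 0]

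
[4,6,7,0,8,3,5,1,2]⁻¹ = [3,7,8,5,0,6,1,2,4]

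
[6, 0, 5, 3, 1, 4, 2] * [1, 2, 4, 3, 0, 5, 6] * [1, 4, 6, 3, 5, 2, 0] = [0, 4, 2, 3, 6, 1, 5]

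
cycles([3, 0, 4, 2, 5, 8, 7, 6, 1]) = (0 3 2 4 5 8 1)(6 7)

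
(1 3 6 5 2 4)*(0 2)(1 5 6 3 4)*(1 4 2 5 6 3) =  (0 5)(1 2 4 6 3)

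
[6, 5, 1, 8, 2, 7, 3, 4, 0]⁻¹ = [8, 2, 4, 6, 7, 1, 0, 5, 3]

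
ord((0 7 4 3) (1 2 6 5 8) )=20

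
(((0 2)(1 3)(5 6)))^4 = ()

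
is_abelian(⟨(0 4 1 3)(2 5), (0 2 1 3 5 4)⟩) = no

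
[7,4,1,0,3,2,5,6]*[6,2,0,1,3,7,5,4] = [4,3,2,6,1,0,7,5]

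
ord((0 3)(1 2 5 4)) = 4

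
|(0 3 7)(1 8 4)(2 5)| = 6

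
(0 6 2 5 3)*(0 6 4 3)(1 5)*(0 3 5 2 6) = (0 4 5 3)(1 2)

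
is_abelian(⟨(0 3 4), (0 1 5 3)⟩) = no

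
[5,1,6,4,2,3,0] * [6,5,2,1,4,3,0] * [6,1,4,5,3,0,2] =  [5,0,6,3,4,1,2]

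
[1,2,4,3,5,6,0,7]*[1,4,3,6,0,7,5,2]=[4,3,0,6,7,5,1,2]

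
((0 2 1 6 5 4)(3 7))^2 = (0 1 5)(2 6 4)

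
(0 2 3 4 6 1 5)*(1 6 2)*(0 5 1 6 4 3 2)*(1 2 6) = (0 1 2 6 4)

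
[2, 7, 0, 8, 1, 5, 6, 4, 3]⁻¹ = [2, 4, 0, 8, 7, 5, 6, 1, 3]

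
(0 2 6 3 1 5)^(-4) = (0 6 1)(2 3 5)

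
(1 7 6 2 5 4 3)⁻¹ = (1 3 4 5 2 6 7)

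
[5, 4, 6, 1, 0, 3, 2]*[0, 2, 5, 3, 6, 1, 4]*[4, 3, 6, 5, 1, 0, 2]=[3, 2, 1, 6, 4, 5, 0]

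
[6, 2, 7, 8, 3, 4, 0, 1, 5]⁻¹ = [6, 7, 1, 4, 5, 8, 0, 2, 3]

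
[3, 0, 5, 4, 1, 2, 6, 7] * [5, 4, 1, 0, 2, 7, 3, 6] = [0, 5, 7, 2, 4, 1, 3, 6]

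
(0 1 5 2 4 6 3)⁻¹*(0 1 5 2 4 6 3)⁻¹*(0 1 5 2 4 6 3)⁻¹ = (0 4 1 6 5 3 2)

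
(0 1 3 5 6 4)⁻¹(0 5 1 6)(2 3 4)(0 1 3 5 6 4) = (0 2 5)(1 6 3 4)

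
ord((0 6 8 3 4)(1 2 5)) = 15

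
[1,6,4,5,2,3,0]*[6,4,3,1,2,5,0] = [4,0,2,5,3,1,6]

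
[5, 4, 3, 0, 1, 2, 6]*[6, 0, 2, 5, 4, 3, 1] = [3, 4, 5, 6, 0, 2, 1]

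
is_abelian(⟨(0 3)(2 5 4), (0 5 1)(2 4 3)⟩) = no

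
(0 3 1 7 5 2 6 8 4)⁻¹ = (0 4 8 6 2 5 7 1 3)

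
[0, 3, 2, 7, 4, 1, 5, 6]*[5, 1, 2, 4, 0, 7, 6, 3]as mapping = [0→5, 1→4, 2→2, 3→3, 4→0, 5→1, 6→7, 7→6]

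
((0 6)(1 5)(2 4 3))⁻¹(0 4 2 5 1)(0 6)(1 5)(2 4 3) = (1 5 6 3 4)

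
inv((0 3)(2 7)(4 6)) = (0 3)(2 7)(4 6)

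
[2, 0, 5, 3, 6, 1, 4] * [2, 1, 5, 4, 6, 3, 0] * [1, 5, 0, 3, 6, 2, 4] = [2, 0, 3, 6, 1, 5, 4]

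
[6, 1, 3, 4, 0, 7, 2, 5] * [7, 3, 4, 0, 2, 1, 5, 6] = [5, 3, 0, 2, 7, 6, 4, 1]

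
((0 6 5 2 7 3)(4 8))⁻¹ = (0 3 7 2 5 6)(4 8)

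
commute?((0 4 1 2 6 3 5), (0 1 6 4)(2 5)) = no:(0 4 1 2 6 3 5)*(0 1 6 4)(2 5) = (1 5)(2 4 6 3), (0 1 6 4)(2 5)*(0 4 1 2 6 3 5) = (0 2)(1 3 5 6)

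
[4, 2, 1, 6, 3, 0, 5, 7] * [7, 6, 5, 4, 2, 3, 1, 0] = [2, 5, 6, 1, 4, 7, 3, 0]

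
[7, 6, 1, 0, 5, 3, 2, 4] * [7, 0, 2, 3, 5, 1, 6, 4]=[4, 6, 0, 7, 1, 3, 2, 5]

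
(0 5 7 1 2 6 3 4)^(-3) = (0 6 7 4 2 5 3 1)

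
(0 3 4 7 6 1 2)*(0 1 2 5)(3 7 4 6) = (0 7 3 6 2 1 5)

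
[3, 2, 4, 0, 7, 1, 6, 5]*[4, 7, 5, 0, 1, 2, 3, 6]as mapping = [0→0, 1→5, 2→1, 3→4, 4→6, 5→7, 6→3, 7→2]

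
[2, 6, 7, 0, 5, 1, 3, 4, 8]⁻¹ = [3, 5, 0, 6, 7, 4, 1, 2, 8]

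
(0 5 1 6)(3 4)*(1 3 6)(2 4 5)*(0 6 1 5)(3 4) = (0 2 3)(1 5 4)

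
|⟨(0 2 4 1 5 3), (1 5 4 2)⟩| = 720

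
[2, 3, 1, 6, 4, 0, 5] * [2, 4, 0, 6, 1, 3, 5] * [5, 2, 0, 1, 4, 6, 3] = [5, 3, 4, 6, 2, 0, 1]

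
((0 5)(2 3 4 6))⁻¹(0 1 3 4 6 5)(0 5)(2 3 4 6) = (0 5 1 4 6 2)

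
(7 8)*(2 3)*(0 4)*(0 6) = (0 4 6)(2 3)(7 8)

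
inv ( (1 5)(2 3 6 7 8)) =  (1 5)(2 8 7 6 3)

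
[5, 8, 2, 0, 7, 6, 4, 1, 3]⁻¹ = [3, 7, 2, 8, 6, 0, 5, 4, 1]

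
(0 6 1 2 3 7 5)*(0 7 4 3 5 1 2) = (0 6 2 5 7 1) (3 4) 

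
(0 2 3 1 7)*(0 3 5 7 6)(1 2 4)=(0 4 1 6)(2 5 7 3)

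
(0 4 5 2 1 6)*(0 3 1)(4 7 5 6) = (0 7 5 2)(1 4 6 3)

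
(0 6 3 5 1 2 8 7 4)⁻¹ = (0 4 7 8 2 1 5 3 6)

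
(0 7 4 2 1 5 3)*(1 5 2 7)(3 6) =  (0 1 2 5 6 3)(4 7)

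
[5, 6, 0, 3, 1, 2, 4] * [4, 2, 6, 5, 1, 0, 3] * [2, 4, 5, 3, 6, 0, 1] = [2, 3, 6, 0, 5, 1, 4]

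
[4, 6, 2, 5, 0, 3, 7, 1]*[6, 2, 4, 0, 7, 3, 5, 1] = [7, 5, 4, 3, 6, 0, 1, 2]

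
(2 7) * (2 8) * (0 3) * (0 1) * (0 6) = (0 3 1 6)(2 7 8)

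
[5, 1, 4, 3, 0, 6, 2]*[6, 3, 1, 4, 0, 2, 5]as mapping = [0→2, 1→3, 2→0, 3→4, 4→6, 5→5, 6→1]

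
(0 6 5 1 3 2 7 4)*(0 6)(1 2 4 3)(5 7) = (2 5)(3 4 6 7)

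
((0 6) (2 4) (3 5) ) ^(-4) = () 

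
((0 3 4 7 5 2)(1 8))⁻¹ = (0 2 5 7 4 3)(1 8)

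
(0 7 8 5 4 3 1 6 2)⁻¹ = (0 2 6 1 3 4 5 8 7)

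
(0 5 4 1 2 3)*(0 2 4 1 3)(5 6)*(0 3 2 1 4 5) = (0 6)(1 5 4 2 3)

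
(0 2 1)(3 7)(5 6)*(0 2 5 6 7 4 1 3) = (0 5 7)(1 2 3 4)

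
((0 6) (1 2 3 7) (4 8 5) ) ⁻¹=(0 6) (1 7 3 2) (4 5 8) 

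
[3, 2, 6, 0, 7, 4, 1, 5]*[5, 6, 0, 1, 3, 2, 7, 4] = [1, 0, 7, 5, 4, 3, 6, 2]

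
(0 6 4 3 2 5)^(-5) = (0 6 4 3 2 5)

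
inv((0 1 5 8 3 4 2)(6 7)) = (0 2 4 3 8 5 1)(6 7)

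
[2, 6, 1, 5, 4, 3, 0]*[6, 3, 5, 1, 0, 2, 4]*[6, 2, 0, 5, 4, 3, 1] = [3, 4, 5, 0, 6, 2, 1]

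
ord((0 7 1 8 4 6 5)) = 7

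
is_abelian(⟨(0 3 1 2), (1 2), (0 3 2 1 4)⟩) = no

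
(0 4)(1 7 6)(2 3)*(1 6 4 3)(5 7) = (0 3 2 1 5 7 4)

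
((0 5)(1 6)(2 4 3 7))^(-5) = (0 5)(1 6)(2 7 3 4)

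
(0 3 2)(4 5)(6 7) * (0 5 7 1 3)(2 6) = (1 3 6)(2 5 4 7)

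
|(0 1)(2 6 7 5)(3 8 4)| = 12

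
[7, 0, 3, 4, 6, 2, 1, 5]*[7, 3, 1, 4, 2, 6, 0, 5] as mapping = [0→5, 1→7, 2→4, 3→2, 4→0, 5→1, 6→3, 7→6] 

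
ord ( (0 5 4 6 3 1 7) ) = 7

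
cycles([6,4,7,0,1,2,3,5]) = (0 6 3)(1 4)(2 7 5)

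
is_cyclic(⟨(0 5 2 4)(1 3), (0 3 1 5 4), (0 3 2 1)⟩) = no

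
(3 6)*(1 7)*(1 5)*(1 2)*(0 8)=(0 8)(1 7 5 2)(3 6)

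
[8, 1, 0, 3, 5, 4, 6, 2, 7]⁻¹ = [2, 1, 7, 3, 5, 4, 6, 8, 0]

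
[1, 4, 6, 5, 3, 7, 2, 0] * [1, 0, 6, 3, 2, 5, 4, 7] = [0, 2, 4, 5, 3, 7, 6, 1]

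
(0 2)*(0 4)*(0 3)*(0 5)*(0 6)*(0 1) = (0 2 4 3 5 6 1)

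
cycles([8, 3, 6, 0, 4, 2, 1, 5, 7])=(0 8 7 5 2 6 1 3)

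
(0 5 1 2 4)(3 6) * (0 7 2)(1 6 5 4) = (0 4 7 2 1)(3 5 6)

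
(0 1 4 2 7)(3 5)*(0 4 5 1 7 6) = (0 7 4 2 6)(1 5 3)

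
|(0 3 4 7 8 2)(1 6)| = 6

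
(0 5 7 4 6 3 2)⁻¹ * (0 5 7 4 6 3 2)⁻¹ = (0 3 4 5 2 6 7)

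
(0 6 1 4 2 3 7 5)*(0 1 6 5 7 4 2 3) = (0 5 1 2)(3 4)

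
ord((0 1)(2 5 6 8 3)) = 10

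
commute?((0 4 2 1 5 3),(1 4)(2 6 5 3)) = no:(0 4 2 1 5 3)*(1 4)(2 6 5 3) = (0 1 3)(2 4 6 5),(1 4)(2 6 5 3)*(0 4 2 1 5 3) = (0 4 5)(1 2 6 3)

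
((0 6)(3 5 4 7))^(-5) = (0 6)(3 7 4 5)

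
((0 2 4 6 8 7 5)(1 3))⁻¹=(0 5 7 8 6 4 2)(1 3)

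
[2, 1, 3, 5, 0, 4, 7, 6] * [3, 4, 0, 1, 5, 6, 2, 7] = [0, 4, 1, 6, 3, 5, 7, 2]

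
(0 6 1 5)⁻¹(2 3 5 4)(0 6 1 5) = (0 4 2 3)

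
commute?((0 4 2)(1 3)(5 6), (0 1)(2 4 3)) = no:(0 4 2)(1 3)(5 6)*(0 1)(2 4 3) = (0 3)(1 2)(5 6), (0 1)(2 4 3)*(0 4 2)(1 3)(5 6) = (0 3)(1 4)(5 6)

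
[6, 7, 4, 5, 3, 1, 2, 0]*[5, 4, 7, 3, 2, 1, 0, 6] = [0, 6, 2, 1, 3, 4, 7, 5]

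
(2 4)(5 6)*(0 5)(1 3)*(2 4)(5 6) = (0 6)(1 3)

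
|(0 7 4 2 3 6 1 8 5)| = 9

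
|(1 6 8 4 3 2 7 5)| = 8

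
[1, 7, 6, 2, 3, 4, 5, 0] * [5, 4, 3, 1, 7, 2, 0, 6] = [4, 6, 0, 3, 1, 7, 2, 5]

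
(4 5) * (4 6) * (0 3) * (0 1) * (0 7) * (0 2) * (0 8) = (0 3 1 7 2 8)(4 5 6)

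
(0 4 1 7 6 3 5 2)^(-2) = (0 5 6 1)(2 3 7 4)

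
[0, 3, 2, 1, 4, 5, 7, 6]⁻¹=[0, 3, 2, 1, 4, 5, 7, 6]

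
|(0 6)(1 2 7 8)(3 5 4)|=12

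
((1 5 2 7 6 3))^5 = (1 3 6 7 2 5)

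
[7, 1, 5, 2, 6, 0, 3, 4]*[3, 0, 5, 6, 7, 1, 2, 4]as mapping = [0→4, 1→0, 2→1, 3→5, 4→2, 5→3, 6→6, 7→7]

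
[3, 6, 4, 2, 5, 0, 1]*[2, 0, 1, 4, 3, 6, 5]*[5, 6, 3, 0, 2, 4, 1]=[2, 4, 0, 6, 1, 3, 5]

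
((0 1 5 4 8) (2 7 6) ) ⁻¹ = (0 8 4 5 1) (2 6 7) 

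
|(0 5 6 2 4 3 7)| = 7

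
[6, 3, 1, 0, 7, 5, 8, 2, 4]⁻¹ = [3, 2, 7, 1, 8, 5, 0, 4, 6]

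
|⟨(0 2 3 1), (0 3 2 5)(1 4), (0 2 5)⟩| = 720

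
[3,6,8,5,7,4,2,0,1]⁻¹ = [7,8,6,0,5,3,1,4,2]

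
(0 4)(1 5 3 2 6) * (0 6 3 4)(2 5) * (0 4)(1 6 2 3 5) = (0 4 2 5)(1 3)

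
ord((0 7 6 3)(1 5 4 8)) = 4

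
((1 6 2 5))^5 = (1 6 2 5)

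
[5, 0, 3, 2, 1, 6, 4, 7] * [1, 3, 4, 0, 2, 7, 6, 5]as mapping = [0→7, 1→1, 2→0, 3→4, 4→3, 5→6, 6→2, 7→5]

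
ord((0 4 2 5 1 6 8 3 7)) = 9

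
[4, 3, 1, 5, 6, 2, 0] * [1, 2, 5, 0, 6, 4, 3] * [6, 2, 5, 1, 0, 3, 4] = [4, 6, 5, 0, 1, 3, 2]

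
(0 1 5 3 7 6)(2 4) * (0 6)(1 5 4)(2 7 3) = (0 5 2 1 4 7)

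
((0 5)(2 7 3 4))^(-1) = (0 5)(2 4 3 7)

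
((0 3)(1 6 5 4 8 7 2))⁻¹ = (0 3)(1 2 7 8 4 5 6)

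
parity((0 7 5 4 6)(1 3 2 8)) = odd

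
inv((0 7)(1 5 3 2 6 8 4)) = (0 7)(1 4 8 6 2 3 5)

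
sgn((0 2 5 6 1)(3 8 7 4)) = -1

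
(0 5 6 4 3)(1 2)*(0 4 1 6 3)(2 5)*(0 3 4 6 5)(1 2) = (0 1)(2 5 4 3 6)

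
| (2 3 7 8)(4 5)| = 4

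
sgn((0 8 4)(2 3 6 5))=-1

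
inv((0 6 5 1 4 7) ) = (0 7 4 1 5 6) 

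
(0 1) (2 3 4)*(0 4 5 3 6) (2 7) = (0 1 4 7 2 6) (3 5) 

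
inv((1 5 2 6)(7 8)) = (1 6 2 5)(7 8)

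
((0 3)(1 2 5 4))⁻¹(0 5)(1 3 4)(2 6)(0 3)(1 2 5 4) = (0 1 2)(3 4)(5 6)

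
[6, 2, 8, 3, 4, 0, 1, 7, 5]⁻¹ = [5, 6, 1, 3, 4, 8, 0, 7, 2]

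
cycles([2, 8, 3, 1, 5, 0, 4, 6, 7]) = (0 2 3 1 8 7 6 4 5)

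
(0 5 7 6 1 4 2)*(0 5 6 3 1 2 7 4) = (0 6 2 5 4 7 3 1)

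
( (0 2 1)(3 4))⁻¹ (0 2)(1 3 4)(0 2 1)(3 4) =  (0 4 3)(1 2)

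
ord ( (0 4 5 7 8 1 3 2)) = 8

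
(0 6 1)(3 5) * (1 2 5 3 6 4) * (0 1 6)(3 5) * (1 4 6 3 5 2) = (0 6 1 4 3 2 5)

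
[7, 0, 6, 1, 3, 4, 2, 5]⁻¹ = [1, 3, 6, 4, 5, 7, 2, 0]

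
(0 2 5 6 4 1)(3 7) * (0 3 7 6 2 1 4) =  (0 1 3 6)(2 5)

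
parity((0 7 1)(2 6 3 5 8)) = even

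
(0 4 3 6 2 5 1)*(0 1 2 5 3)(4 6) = (0 6 5 2 3 4)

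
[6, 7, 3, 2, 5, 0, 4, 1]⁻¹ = [5, 7, 3, 2, 6, 4, 0, 1]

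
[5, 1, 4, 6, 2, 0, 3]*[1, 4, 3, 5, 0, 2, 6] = [2, 4, 0, 6, 3, 1, 5] 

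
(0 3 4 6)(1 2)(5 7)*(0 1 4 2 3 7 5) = (0 7)(1 3 2 4 6)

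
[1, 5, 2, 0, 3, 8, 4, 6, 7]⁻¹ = [3, 0, 2, 4, 6, 1, 7, 8, 5]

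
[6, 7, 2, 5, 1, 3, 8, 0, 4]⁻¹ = [7, 4, 2, 5, 8, 3, 0, 1, 6]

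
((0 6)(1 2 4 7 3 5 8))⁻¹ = (0 6)(1 8 5 3 7 4 2)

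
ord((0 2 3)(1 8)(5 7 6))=6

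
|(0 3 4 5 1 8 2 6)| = 8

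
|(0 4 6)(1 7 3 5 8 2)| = 6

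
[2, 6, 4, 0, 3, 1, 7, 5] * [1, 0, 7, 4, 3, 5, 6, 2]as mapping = [0→7, 1→6, 2→3, 3→1, 4→4, 5→0, 6→2, 7→5]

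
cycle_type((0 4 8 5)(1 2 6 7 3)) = 4.5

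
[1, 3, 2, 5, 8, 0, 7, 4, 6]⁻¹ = [5, 0, 2, 1, 7, 3, 8, 6, 4]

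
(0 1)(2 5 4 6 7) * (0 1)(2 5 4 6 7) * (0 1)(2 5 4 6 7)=(0 1)(2 6 5 7 4)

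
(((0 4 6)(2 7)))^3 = (2 7)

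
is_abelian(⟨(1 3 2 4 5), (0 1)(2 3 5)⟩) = no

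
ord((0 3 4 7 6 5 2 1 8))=9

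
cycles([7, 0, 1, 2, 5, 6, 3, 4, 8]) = (0 7 4 5 6 3 2 1) 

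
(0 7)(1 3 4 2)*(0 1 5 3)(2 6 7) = (0 2 5 3 4 6 7 1)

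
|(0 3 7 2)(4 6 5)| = 12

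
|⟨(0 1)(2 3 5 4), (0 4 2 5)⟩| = 720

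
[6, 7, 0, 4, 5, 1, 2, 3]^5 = [2, 1, 6, 3, 4, 5, 0, 7]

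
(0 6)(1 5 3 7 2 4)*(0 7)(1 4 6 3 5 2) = (0 3)(1 2 6 7)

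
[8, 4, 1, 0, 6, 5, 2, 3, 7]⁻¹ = [3, 2, 6, 7, 1, 5, 4, 8, 0]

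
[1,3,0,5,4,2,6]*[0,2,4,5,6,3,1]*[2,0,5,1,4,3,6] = [5,3,2,1,6,4,0]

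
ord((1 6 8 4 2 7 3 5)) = 8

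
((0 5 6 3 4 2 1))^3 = (0 3 1 6 2 5 4)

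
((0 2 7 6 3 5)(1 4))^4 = (0 3 7)(2 5 6)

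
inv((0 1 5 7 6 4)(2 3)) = (0 4 6 7 5 1)(2 3)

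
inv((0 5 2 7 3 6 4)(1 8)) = (0 4 6 3 7 2 5)(1 8)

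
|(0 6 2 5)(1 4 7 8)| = 4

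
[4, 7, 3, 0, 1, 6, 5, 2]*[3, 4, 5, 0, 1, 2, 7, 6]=[1, 6, 0, 3, 4, 7, 2, 5]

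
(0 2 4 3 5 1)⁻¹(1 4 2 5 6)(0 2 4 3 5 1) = (0 3 4 1 6)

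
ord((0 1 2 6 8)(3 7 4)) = 15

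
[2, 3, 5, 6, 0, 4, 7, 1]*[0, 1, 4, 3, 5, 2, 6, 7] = [4, 3, 2, 6, 0, 5, 7, 1]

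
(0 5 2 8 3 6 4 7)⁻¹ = (0 7 4 6 3 8 2 5)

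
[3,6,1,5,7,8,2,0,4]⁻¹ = [7,2,6,0,8,3,1,4,5]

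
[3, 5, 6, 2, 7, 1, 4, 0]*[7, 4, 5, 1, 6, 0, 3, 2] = [1, 0, 3, 5, 2, 4, 6, 7]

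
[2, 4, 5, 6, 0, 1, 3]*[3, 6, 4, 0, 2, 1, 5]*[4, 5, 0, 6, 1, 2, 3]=[1, 0, 5, 2, 6, 3, 4]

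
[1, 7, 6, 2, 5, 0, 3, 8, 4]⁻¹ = [5, 0, 3, 6, 8, 4, 2, 1, 7]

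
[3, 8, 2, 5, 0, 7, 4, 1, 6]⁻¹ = [4, 7, 2, 0, 6, 3, 8, 5, 1]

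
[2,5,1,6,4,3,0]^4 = [3,0,6,1,4,2,5]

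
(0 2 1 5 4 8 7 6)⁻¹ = (0 6 7 8 4 5 1 2)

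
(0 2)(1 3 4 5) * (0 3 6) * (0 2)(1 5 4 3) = (1 6 2)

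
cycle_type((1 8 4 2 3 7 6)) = 7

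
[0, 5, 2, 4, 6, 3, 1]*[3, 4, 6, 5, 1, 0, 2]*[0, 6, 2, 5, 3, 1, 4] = [5, 0, 4, 6, 2, 1, 3]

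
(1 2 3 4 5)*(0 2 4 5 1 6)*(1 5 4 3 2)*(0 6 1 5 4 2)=(0 5 1 3 2)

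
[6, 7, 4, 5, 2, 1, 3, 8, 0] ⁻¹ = [8, 5, 4, 6, 2, 3, 0, 1, 7] 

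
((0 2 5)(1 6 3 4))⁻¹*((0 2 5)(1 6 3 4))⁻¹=(0 2 5)(1 3)(4 6)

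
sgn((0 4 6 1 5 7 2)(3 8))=-1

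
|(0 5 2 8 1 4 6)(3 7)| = 14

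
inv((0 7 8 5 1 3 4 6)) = (0 6 4 3 1 5 8 7)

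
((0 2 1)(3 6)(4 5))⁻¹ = (0 1 2)(3 6)(4 5)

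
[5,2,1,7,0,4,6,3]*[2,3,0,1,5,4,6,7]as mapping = [0→4,1→0,2→3,3→7,4→2,5→5,6→6,7→1]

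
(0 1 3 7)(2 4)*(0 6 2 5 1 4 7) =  (0 4 5 1 3)(2 7 6)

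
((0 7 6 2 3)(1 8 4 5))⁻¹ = (0 3 2 6 7)(1 5 4 8)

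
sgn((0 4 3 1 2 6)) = -1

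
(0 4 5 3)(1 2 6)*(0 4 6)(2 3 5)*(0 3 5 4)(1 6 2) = (0 2 3)(1 5 4)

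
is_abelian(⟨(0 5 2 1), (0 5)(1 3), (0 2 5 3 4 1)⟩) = no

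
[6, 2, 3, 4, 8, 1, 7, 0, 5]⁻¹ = [7, 5, 1, 2, 3, 8, 0, 6, 4]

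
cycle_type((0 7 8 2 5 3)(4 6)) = 2.6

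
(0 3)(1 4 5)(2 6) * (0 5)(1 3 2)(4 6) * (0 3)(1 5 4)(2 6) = (0 6 5)(1 2)(3 4)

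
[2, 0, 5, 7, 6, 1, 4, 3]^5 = [2, 0, 5, 7, 6, 1, 4, 3]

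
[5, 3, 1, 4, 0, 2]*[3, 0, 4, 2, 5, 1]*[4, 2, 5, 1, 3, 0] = [2, 5, 4, 0, 1, 3]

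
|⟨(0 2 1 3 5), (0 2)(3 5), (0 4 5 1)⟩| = 720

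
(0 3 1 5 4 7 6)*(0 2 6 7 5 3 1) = (0 1 3)(2 6)(4 5)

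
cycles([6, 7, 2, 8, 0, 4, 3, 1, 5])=(0 6 3 8 5 4)(1 7)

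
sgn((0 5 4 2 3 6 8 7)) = -1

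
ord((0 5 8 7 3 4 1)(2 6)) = 14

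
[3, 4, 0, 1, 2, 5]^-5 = [0, 1, 2, 3, 4, 5]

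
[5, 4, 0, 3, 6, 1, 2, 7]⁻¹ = [2, 5, 6, 3, 1, 0, 4, 7]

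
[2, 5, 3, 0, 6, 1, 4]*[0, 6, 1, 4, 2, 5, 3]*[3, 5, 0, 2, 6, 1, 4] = [5, 1, 6, 3, 2, 4, 0]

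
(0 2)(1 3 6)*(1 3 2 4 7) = (0 4 7 1 2)(3 6)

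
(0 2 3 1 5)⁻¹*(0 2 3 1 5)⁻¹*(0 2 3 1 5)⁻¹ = (0 3 5 2 1)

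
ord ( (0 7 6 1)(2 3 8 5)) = 4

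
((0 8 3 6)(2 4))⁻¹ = (0 6 3 8)(2 4)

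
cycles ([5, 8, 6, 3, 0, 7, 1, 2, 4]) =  (0 5 7 2 6 1 8 4)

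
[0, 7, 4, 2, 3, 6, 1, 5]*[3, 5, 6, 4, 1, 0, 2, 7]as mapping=[0→3, 1→7, 2→1, 3→6, 4→4, 5→2, 6→5, 7→0]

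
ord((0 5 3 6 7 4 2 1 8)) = 9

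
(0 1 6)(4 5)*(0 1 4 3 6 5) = (0 4)(1 5 3 6)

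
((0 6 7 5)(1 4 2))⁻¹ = (0 5 7 6)(1 2 4)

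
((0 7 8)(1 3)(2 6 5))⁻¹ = (0 8 7)(1 3)(2 5 6)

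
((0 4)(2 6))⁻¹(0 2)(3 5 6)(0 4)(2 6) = (2 3 5)(4 6)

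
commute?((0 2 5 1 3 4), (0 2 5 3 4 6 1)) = no:(0 2 5 1 3 4) * (0 2 5 3 4 6 1) = (0 5)(1 4 2 3 6), (0 2 5 3 4 6 1) * (0 2 5 1 3 4) = (0 5 4 6 3)(1 2)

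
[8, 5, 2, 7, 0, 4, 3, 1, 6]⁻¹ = [4, 7, 2, 6, 5, 1, 8, 3, 0]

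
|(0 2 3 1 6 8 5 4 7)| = 9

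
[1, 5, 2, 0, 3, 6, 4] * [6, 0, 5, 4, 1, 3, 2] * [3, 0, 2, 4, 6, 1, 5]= [3, 4, 1, 5, 6, 2, 0]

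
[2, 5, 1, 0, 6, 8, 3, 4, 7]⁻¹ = [3, 2, 0, 6, 7, 1, 4, 8, 5]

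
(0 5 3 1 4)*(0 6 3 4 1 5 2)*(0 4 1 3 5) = (0 2 4 6 5 1 3)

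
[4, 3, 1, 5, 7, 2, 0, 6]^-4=[0, 1, 2, 3, 4, 5, 6, 7]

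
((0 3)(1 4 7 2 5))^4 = (1 5 2 7 4)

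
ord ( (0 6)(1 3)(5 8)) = 2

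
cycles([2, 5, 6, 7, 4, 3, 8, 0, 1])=(0 2 6 8 1 5 3 7)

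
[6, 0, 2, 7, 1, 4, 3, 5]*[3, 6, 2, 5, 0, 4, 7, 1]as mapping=[0→7, 1→3, 2→2, 3→1, 4→6, 5→0, 6→5, 7→4]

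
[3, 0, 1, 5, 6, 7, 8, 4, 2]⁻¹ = [1, 2, 8, 0, 7, 3, 4, 5, 6]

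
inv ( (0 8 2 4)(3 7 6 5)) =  (0 4 2 8)(3 5 6 7)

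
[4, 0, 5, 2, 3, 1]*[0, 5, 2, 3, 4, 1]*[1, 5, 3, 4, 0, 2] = [0, 1, 5, 3, 4, 2]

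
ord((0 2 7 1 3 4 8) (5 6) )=14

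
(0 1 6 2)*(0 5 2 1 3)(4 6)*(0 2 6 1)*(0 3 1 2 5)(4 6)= (0 1 6 3 5 4 2)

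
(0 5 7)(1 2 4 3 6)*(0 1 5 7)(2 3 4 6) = (0 7 1 3 2 6 5)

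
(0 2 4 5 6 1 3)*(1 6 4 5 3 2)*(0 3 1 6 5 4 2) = (0 6 5 2 4 1)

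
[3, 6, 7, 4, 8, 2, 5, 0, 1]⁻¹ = [7, 8, 5, 0, 3, 6, 1, 2, 4]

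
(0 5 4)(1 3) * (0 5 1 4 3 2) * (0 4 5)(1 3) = (0 3 5 1 2 4)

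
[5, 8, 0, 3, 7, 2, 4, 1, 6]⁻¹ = [2, 7, 5, 3, 6, 0, 8, 4, 1]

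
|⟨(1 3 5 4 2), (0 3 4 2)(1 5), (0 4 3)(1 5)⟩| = 720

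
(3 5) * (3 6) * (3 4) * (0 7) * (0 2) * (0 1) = (0 7 2 1)(3 5 6 4)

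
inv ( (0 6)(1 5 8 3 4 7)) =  (0 6)(1 7 4 3 8 5)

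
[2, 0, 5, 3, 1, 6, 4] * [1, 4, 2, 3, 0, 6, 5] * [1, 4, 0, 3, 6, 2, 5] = [0, 4, 5, 3, 6, 2, 1]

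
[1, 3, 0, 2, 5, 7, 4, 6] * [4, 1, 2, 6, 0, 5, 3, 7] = [1, 6, 4, 2, 5, 7, 0, 3]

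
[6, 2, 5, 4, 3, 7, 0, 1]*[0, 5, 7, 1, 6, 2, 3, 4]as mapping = [0→3, 1→7, 2→2, 3→6, 4→1, 5→4, 6→0, 7→5]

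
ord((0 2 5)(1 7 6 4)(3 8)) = 12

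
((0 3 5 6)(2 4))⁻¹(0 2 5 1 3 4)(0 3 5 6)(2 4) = (1 5 2 3 4 6)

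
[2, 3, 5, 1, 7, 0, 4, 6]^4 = [2, 1, 5, 3, 7, 0, 4, 6]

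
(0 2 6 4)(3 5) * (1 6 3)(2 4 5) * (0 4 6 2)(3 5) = (0 6 3)(1 2 5)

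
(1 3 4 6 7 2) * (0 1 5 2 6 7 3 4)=(0 1 4 7 6 3)(2 5)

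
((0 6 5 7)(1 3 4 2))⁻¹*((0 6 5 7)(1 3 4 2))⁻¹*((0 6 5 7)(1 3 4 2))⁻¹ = (0 6 5 7)(1 3 4 2)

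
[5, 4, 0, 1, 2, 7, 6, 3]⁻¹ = [2, 3, 4, 7, 1, 0, 6, 5]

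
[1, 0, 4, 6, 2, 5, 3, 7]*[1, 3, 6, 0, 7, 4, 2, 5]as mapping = [0→3, 1→1, 2→7, 3→2, 4→6, 5→4, 6→0, 7→5]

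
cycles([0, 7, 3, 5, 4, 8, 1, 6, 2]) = (1 7 6)(2 3 5 8)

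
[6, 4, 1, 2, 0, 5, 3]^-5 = [6, 4, 1, 2, 0, 5, 3]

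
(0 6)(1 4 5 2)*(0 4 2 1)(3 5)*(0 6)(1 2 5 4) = (1 5 2 6)(3 4)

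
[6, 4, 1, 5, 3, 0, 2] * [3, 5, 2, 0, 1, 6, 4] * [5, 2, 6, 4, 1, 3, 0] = [1, 2, 3, 0, 5, 4, 6]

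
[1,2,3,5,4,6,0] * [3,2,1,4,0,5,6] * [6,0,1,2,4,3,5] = [1,0,4,3,6,5,2]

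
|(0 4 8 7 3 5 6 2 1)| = 9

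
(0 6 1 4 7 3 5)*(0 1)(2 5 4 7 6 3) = (0 3 4 6)(1 7 2 5)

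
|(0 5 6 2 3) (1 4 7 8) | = 20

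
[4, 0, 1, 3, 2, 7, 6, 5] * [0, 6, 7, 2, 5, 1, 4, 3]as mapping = [0→5, 1→0, 2→6, 3→2, 4→7, 5→3, 6→4, 7→1]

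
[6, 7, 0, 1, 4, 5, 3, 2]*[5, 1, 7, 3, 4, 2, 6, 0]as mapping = [0→6, 1→0, 2→5, 3→1, 4→4, 5→2, 6→3, 7→7]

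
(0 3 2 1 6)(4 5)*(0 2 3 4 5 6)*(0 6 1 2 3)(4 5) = (0 5 4 1 6 3)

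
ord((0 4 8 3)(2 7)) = 4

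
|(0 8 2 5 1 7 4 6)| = 8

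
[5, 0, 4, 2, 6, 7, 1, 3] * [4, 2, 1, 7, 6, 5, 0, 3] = [5, 4, 6, 1, 0, 3, 2, 7]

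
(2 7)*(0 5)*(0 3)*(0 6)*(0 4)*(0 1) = (0 5 3 6 4 1)(2 7)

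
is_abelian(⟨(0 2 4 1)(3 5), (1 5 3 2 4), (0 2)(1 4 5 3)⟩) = no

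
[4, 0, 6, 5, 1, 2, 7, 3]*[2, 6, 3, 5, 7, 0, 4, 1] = [7, 2, 4, 0, 6, 3, 1, 5]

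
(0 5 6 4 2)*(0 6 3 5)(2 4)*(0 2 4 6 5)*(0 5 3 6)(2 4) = (0 4)(2 3 5 6)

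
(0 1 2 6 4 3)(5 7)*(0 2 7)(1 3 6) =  (0 3 2 1 7 5)(4 6)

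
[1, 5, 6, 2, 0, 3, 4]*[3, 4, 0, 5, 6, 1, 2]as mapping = [0→4, 1→1, 2→2, 3→0, 4→3, 5→5, 6→6]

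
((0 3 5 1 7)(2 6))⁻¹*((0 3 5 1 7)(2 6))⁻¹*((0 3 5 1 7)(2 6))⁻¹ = (0 5 7 3 1)(2 6)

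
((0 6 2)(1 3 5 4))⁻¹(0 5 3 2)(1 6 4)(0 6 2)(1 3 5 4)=(0 6 4 5)(1 3 2)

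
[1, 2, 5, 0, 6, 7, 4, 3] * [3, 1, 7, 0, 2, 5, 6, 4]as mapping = [0→1, 1→7, 2→5, 3→3, 4→6, 5→4, 6→2, 7→0]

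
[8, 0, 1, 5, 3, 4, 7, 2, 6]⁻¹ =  [1, 2, 7, 4, 5, 3, 8, 6, 0]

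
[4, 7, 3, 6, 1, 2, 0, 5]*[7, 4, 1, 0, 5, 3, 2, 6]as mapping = [0→5, 1→6, 2→0, 3→2, 4→4, 5→1, 6→7, 7→3]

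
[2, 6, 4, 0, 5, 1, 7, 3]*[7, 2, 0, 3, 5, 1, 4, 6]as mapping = [0→0, 1→4, 2→5, 3→7, 4→1, 5→2, 6→6, 7→3]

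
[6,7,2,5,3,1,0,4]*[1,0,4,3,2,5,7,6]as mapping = [0→7,1→6,2→4,3→5,4→3,5→0,6→1,7→2]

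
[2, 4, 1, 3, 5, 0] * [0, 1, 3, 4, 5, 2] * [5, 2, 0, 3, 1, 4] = [3, 4, 2, 1, 0, 5]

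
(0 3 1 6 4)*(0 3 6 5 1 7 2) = (0 6 4 3 7 2)(1 5)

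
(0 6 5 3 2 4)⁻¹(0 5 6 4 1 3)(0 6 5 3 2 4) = (0 1 2 6 3 5)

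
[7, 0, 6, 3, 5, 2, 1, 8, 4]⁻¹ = [1, 6, 5, 3, 8, 4, 2, 0, 7]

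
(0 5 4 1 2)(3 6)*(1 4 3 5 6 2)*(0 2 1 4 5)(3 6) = (0 3 1 4 5 6)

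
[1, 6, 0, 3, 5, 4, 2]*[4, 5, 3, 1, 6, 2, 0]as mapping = [0→5, 1→0, 2→4, 3→1, 4→2, 5→6, 6→3]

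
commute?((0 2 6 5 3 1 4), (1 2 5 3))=no:(0 2 6 5 3 1 4)*(1 2 5 3)=(0 5 1 4)(2 6 3), (1 2 5 3)*(0 2 6 5 3 1 4)=(0 2 3 4)(1 6 5)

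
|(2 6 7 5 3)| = 5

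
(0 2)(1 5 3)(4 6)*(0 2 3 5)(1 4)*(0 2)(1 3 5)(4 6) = (0 5 1 2)(3 6)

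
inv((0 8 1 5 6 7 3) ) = (0 3 7 6 5 1 8) 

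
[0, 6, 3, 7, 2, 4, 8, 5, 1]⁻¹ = [0, 8, 4, 2, 5, 7, 1, 3, 6]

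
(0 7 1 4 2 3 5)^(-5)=(0 1 2 5 7 4 3)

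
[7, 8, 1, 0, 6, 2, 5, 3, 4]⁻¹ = [3, 2, 5, 7, 8, 6, 4, 0, 1]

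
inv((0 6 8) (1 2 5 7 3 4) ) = (0 8 6) (1 4 3 7 5 2) 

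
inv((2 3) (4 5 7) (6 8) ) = (2 3) (4 7 5) (6 8) 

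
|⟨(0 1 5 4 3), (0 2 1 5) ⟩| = 720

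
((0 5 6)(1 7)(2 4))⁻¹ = (0 6 5)(1 7)(2 4)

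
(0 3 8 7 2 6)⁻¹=(0 6 2 7 8 3)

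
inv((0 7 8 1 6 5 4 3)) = (0 3 4 5 6 1 8 7)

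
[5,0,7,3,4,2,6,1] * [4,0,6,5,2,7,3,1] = [7,4,1,5,2,6,3,0]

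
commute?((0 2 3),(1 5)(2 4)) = no:(0 2 3)*(1 5)(2 4) = (0 4 2 3)(1 5),(1 5)(2 4)*(0 2 3) = (0 2 4 3)(1 5)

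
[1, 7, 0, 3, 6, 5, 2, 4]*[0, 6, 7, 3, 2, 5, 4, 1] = [6, 1, 0, 3, 4, 5, 7, 2]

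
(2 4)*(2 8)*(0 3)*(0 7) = (0 3 7)(2 4 8)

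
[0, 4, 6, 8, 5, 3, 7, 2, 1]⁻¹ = [0, 8, 7, 5, 1, 4, 2, 6, 3]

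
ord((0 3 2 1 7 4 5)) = 7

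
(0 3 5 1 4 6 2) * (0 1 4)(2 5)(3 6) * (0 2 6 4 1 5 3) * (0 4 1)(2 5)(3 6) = (0 1 5)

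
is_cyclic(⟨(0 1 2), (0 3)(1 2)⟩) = no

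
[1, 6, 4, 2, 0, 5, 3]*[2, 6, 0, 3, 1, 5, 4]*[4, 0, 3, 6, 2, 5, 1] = [1, 2, 0, 4, 3, 5, 6]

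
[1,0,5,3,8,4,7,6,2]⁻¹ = [1,0,8,3,5,2,7,6,4]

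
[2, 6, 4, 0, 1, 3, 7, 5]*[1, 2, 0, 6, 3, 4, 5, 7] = [0, 5, 3, 1, 2, 6, 7, 4]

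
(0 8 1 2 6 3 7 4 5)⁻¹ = (0 5 4 7 3 6 2 1 8)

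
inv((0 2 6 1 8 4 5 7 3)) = (0 3 7 5 4 8 1 6 2)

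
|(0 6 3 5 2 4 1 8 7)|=9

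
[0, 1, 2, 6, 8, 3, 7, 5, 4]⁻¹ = [0, 1, 2, 5, 8, 7, 3, 6, 4]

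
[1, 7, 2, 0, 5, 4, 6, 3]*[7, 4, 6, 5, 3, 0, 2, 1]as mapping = [0→4, 1→1, 2→6, 3→7, 4→0, 5→3, 6→2, 7→5]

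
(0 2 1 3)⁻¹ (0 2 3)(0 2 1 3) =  (0 2 1)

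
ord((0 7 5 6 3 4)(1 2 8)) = 6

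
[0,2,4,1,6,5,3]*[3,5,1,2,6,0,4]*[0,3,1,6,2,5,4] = [6,3,4,5,2,0,1]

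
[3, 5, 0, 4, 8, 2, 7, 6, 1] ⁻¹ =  [2, 8, 5, 0, 3, 1, 7, 6, 4] 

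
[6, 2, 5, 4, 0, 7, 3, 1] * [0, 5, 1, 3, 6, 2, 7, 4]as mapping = [0→7, 1→1, 2→2, 3→6, 4→0, 5→4, 6→3, 7→5]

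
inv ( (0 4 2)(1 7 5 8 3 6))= (0 2 4)(1 6 3 8 5 7)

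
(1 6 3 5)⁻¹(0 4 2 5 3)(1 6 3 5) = (0 4 2 1 5)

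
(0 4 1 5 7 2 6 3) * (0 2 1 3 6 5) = (0 4 3 2 5 7 1)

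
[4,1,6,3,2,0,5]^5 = [0,1,2,3,4,5,6]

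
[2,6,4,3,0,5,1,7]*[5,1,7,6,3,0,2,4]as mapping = [0→7,1→2,2→3,3→6,4→5,5→0,6→1,7→4]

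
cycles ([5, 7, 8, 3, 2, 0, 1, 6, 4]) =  (0 5)(1 7 6)(2 8 4)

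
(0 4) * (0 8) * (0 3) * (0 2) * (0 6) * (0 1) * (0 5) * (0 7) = (0 4 8 3 2 6 1 5 7)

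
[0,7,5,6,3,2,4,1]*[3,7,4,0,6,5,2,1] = [3,1,5,2,0,4,6,7]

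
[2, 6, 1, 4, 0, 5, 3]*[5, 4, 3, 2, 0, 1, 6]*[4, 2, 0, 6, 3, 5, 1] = [6, 1, 3, 4, 5, 2, 0]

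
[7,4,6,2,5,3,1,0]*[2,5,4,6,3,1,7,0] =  [0,3,7,4,1,6,5,2]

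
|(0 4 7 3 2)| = 5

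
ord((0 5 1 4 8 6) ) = 6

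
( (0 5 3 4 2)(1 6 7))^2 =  (0 3 2 5 4)(1 7 6)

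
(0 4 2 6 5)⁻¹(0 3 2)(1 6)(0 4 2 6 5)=(1 5)(3 6 4)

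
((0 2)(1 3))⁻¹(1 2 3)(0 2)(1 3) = (0 1 3)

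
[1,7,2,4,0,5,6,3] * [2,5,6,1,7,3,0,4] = [5,4,6,7,2,3,0,1]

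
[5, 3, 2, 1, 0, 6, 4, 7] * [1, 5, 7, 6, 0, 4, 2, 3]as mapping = [0→4, 1→6, 2→7, 3→5, 4→1, 5→2, 6→0, 7→3]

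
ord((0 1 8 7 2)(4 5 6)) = 15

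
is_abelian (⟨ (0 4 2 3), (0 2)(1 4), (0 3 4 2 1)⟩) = no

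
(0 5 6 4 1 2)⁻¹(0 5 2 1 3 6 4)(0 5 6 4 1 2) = (0 2 3 4 1 5 6)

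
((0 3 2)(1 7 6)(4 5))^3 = (4 5)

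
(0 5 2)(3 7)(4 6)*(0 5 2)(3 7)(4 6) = (0 2 5)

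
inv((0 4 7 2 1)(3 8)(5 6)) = (0 1 2 7 4)(3 8)(5 6)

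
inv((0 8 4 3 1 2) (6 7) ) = (0 2 1 3 4 8) (6 7) 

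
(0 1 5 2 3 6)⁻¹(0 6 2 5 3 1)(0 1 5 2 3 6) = (0 3 2 6 5 1)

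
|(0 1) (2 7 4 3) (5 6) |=4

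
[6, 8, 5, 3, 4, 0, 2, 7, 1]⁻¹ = [5, 8, 6, 3, 4, 2, 0, 7, 1]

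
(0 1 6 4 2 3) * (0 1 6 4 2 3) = (0 6 2) (1 4 3) 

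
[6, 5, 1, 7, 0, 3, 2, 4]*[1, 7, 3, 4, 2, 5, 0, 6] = [0, 5, 7, 6, 1, 4, 3, 2]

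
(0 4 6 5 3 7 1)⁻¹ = (0 1 7 3 5 6 4)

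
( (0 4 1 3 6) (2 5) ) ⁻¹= (0 6 3 1 4) (2 5) 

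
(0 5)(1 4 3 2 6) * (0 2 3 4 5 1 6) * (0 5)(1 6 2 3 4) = (0 6 2 5 3 4 1)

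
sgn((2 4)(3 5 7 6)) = 1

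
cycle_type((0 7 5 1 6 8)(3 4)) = 2.6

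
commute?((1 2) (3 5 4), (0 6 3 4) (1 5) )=no:(1 2) (3 5 4)*(0 6 3 4) (1 5)=(0 6 3 1 2 5), (0 6 3 4) (1 5)*(1 2) (3 5 4)=(0 6 5 2 1 4) 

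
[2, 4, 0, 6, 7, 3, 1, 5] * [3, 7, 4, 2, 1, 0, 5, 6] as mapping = [0→4, 1→1, 2→3, 3→5, 4→6, 5→2, 6→7, 7→0] 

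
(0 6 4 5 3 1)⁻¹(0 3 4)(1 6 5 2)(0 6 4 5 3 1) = (0 4 3 2)(1 5 6)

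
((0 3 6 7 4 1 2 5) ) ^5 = (0 1 6 5 4 3 2 7) 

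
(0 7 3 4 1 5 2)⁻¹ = (0 2 5 1 4 3 7)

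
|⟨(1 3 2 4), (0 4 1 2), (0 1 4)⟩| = 120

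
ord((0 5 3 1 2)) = 5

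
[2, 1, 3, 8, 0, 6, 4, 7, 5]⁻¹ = [4, 1, 0, 2, 6, 8, 5, 7, 3]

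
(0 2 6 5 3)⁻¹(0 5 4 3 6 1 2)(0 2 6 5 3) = (0 5 1 6 2 3 4)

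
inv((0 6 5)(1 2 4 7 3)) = (0 5 6)(1 3 7 4 2)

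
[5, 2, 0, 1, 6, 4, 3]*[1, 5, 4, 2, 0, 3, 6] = [3, 4, 1, 5, 6, 0, 2]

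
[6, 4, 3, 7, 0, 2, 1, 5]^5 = [6, 4, 3, 7, 0, 2, 1, 5]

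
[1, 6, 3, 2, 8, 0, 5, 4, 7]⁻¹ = [5, 0, 3, 2, 7, 6, 1, 8, 4]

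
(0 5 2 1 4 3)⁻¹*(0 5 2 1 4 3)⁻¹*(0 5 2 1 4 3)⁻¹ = (0 1)(2 3)(4 5)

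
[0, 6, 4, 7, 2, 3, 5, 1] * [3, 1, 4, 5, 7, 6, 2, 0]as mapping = [0→3, 1→2, 2→7, 3→0, 4→4, 5→5, 6→6, 7→1]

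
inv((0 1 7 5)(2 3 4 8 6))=(0 5 7 1)(2 6 8 4 3)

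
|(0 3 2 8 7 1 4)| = 7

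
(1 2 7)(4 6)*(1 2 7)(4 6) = (1 7 2)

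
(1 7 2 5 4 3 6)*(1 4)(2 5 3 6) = (1 7 5)(2 3)(4 6)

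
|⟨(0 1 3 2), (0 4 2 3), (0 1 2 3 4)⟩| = 20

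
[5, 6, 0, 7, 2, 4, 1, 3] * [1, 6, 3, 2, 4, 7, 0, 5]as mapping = [0→7, 1→0, 2→1, 3→5, 4→3, 5→4, 6→6, 7→2]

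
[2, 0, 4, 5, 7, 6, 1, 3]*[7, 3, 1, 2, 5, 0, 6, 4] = [1, 7, 5, 0, 4, 6, 3, 2]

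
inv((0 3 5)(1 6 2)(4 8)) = (0 5 3)(1 2 6)(4 8)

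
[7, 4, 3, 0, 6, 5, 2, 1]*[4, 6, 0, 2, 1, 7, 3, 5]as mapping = [0→5, 1→1, 2→2, 3→4, 4→3, 5→7, 6→0, 7→6]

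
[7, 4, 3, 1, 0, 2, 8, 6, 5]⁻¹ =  [4, 3, 5, 2, 1, 8, 7, 0, 6]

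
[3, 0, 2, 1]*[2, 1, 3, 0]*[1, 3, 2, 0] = [1, 2, 0, 3]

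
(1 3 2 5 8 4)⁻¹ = (1 4 8 5 2 3)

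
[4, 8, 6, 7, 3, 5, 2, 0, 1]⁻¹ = [7, 8, 6, 4, 0, 5, 2, 3, 1]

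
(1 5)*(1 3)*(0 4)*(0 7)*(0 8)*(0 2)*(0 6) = (0 4 7 8 2 6)(1 5 3)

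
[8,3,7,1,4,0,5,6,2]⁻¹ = [5,3,8,1,4,6,7,2,0]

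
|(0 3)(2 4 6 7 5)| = 10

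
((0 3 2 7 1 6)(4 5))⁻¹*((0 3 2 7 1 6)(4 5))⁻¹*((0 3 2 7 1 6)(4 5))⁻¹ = (0 7)(1 3)(2 6)(4 5)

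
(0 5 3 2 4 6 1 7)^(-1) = (0 7 1 6 4 2 3 5)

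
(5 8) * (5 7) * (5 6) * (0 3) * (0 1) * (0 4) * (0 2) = (0 3 1 4 2) (5 8 7 6) 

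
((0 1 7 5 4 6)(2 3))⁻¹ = (0 6 4 5 7 1)(2 3)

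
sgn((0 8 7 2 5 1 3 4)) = -1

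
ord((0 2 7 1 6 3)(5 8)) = 6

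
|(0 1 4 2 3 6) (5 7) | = 6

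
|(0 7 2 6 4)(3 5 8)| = 15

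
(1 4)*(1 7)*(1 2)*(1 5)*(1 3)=(1 4 7 2 5 3)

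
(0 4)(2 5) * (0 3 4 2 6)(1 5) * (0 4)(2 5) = (0 5 6 4 3)(1 2)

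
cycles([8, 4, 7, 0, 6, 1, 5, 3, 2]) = (0 8 2 7 3)(1 4 6 5)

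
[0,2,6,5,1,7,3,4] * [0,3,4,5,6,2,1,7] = [0,4,1,2,3,7,5,6]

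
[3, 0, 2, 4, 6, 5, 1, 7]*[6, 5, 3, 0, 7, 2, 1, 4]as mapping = [0→0, 1→6, 2→3, 3→7, 4→1, 5→2, 6→5, 7→4]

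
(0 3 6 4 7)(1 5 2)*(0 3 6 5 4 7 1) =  (0 6 7 3 5 2)(1 4)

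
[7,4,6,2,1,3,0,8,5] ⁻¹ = [6,4,3,5,1,8,2,0,7] 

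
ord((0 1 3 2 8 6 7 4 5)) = 9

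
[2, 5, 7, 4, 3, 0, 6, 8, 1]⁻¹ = [5, 8, 0, 4, 3, 1, 6, 2, 7]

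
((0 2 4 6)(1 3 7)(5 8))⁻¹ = (0 6 4 2)(1 7 3)(5 8)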